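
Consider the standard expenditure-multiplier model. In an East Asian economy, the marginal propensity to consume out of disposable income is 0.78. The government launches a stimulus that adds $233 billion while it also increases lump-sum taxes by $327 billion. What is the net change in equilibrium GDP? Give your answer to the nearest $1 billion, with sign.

−$100 billion

Expenditure multiplier = 1/(1 − MPC) = 1/(1 − 0.78) = 1/0.22 ≈ 4.545.
ΔG contributes k·ΔG = (+$233 billion) / 0.22 ≈ +$1,059.1 billion.
ΔT of +$327 billion changes first-round spending by −c·ΔT = −$255.06 billion, contributing k·(−c·ΔT) = (−$255.06 billion) / 0.22 ≈ −$1,159.4 billion.
Net ΔY = k(ΔG − c·ΔT) = (−$22.06 billion) / 0.22 ≈ −$100 billion.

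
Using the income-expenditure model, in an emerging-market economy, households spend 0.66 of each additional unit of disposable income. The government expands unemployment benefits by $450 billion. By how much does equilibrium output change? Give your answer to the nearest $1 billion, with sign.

The transfer change shifts disposable income by +$450 billion, so first-round consumption changes by c·ΔTR = 0.66 × (+$450 billion) = +$297 billion.
Expenditure multiplier = 1/(1 − MPC) = 1/(1 − 0.66) = 1/0.34 ≈ 2.941.
The transfer multiplier is c × k ≈ 1.941, so ΔY = k × (c·ΔTR) = (+$297 billion) / 0.34 ≈ +$874 billion.

+$874 billion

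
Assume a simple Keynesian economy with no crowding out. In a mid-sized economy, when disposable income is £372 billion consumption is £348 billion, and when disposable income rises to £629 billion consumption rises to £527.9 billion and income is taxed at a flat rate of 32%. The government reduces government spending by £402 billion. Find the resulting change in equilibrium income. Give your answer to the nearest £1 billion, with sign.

−£767 billion

MPC = ΔC/ΔYd = (527.9 − 348)/(629 − 372) = 179.9/257 = 0.7.
Spending multiplier = 1/(1 − c(1−t)) = 1/(1 − 0.7×0.68) = 1/0.524 ≈ 1.908.
ΔY = k × ΔG = (−£402 billion) / 0.524 ≈ −£767 billion.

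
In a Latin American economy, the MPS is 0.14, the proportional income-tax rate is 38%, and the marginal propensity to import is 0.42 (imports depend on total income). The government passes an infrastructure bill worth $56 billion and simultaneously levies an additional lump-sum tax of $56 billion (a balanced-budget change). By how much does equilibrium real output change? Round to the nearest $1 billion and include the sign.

+$9 billion

MPC = 1 − MPS = 1 − 0.14 = 0.86.
Expenditure multiplier = 1/(1 − c(1−t) + m) = 1/(1 − 0.86×0.62 + 0.42) = 1/0.8868 ≈ 1.128.
ΔG contributes k·ΔG = (+$56 billion) / 0.8868 ≈ +$63.1 billion.
ΔT of +$56 billion changes first-round spending by −c·ΔT = −$48.16 billion, contributing k·(−c·ΔT) = (−$48.16 billion) / 0.8868 ≈ −$54.3 billion.
Net ΔY = k(ΔG − c·ΔT) = (+$7.84 billion) / 0.8868 ≈ +$9 billion.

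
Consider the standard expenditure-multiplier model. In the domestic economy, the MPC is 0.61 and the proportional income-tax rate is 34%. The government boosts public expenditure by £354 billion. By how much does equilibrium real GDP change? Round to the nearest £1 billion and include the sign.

+£593 billion

Expenditure multiplier = 1/(1 − c(1−t)) = 1/(1 − 0.61×0.66) = 1/0.5974 ≈ 1.674.
ΔY = k × ΔG = (+£354 billion) / 0.5974 ≈ +£593 billion.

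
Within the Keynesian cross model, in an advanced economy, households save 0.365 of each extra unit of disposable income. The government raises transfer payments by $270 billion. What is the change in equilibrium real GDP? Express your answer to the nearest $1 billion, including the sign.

MPC = 1 − MPS = 1 − 0.365 = 0.635.
The transfer change shifts disposable income by +$270 billion, so first-round consumption changes by c·ΔTR = 0.635 × (+$270 billion) = +$171.45 billion.
Expenditure multiplier = 1/(1 − MPC) = 1/(1 − 0.635) = 1/0.365 ≈ 2.74.
The transfer multiplier is c × k ≈ 1.74, so ΔY = k × (c·ΔTR) = (+$171.45 billion) / 0.365 ≈ +$470 billion.

+$470 billion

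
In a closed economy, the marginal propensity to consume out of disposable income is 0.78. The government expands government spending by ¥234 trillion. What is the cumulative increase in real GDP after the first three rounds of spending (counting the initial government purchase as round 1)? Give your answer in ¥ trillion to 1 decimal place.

Round 1 adds ΔG = ¥234 trillion; each later round is MPC = 0.78 times the previous.
After 3 rounds: 234 + 182.52 + 142.3656 = ΔG·(1 − c^3)/(1 − c) = 234 × (1 − 0.474552)/0.22 ≈ ¥558.9 trillion.

¥558.9 trillion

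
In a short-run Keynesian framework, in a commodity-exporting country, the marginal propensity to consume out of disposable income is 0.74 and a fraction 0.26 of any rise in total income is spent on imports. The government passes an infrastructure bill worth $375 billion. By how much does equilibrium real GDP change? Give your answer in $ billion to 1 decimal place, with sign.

Government-spending multiplier = 1/(1 − c + m) = 1/(1 − 0.74 + 0.26) = 1/0.52 ≈ 1.923.
ΔY = k × ΔG = (+$375 billion) / 0.52 ≈ +$721.2 billion.

+$721.2 billion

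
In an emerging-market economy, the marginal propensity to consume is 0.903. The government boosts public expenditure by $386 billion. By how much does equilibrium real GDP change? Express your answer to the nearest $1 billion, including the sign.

Government-spending multiplier = 1/(1 − MPC) = 1/(1 − 0.903) = 1/0.097 ≈ 10.309.
ΔY = k × ΔG = (+$386 billion) / 0.097 ≈ +$3,979 billion.

+$3,979 billion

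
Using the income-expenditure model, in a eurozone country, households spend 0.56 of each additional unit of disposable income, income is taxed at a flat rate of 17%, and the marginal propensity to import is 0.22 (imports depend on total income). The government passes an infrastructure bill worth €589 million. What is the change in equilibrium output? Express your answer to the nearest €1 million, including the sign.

Government-spending multiplier = 1/(1 − c(1−t) + m) = 1/(1 − 0.56×0.83 + 0.22) = 1/0.7552 ≈ 1.324.
ΔY = k × ΔG = (+€589 million) / 0.7552 ≈ +€780 million.

+€780 million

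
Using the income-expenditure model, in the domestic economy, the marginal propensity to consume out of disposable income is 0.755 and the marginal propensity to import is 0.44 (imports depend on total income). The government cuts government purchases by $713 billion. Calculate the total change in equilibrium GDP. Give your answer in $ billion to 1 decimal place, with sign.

Expenditure multiplier = 1/(1 − c + m) = 1/(1 − 0.755 + 0.44) = 1/0.685 ≈ 1.46.
ΔY = k × ΔG = (−$713 billion) / 0.685 ≈ −$1,040.9 billion.

−$1,040.9 billion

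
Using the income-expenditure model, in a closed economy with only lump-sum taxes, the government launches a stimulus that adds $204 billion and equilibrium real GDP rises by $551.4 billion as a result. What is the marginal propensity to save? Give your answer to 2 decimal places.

Implied spending multiplier k = ΔY/ΔG = 551.4/204 ≈ 2.7029.
Since k = 1/(1 − MPC), MPC = 1 − 1/k = 1 − ΔG/ΔY = 1 − 204/551.4 ≈ 0.63.
MPS = 1 − MPC = 0.37.

0.37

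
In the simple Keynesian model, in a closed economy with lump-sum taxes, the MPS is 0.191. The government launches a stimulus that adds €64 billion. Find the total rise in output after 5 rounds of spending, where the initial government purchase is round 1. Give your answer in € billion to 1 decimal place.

€219.0 billion

MPC = 1 − MPS = 1 − 0.191 = 0.809.
Round 1 adds ΔG = €64 billion; each later round is MPC = 0.809 times the previous.
After 5 rounds: 64 + 51.776 + 41.886784 + 33.886408256 + 27.414104279104 = ΔG·(1 − c^5)/(1 − c) = 64 × (1 − 0.346531411903049)/0.191 ≈ €219 billion.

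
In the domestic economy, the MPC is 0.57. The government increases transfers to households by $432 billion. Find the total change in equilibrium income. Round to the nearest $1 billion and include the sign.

+$573 billion

The transfer change shifts disposable income by +$432 billion, so first-round consumption changes by c·ΔTR = 0.57 × (+$432 billion) = +$246.24 billion.
Expenditure multiplier = 1/(1 − MPC) = 1/(1 − 0.57) = 1/0.43 ≈ 2.326.
The transfer multiplier is c × k ≈ 1.326, so ΔY = k × (c·ΔTR) = (+$246.24 billion) / 0.43 ≈ +$573 billion.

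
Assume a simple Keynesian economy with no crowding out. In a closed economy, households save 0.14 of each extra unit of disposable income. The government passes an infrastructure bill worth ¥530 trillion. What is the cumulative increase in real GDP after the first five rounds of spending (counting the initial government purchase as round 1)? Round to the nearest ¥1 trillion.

¥2,005 trillion

MPC = 1 − MPS = 1 − 0.14 = 0.86.
Round 1 adds ΔG = ¥530 trillion; each later round is MPC = 0.86 times the previous.
After 5 rounds: 530 + 455.8 + 391.988 + 337.10968 + 289.9143248 = ΔG·(1 − c^5)/(1 − c) = 530 × (1 − 0.4704270176)/0.14 ≈ ¥2,005 trillion.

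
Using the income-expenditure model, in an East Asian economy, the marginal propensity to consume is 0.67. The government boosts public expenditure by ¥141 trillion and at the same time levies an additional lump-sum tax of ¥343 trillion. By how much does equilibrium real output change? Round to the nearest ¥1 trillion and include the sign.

−¥269 trillion

Expenditure multiplier = 1/(1 − MPC) = 1/(1 − 0.67) = 1/0.33 ≈ 3.03.
ΔG contributes k·ΔG = (+¥141 trillion) / 0.33 ≈ +¥427.3 trillion.
ΔT of +¥343 trillion changes first-round spending by −c·ΔT = −¥229.81 trillion, contributing k·(−c·ΔT) = (−¥229.81 trillion) / 0.33 ≈ −¥696.4 trillion.
Net ΔY = k(ΔG − c·ΔT) = (−¥88.81 trillion) / 0.33 ≈ −¥269 trillion.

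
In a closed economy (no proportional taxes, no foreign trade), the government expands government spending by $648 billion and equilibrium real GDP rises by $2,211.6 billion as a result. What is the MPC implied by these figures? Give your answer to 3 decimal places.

0.707

Implied spending multiplier k = ΔY/ΔG = 2,211.6/648 ≈ 3.413.
Since k = 1/(1 − MPC), MPC = 1 − 1/k = 1 − ΔG/ΔY = 1 − 648/2,211.6 ≈ 0.707.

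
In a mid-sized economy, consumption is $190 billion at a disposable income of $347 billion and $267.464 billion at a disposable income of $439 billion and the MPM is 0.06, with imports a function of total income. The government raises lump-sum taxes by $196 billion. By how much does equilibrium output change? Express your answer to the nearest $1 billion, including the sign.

−$757 billion

MPC = ΔC/ΔYd = (267.464 − 190)/(439 − 347) = 77.464/92 = 0.842.
A lump-sum tax change of +$196 billion shifts disposable income by −$196 billion; first-round consumption changes by −c × ΔT = −0.842 × (+$196 billion) = −$165.032 billion.
Expenditure multiplier = 1/(1 − c + m) = 1/(1 − 0.842 + 0.06) = 1/0.218 ≈ 4.587.
The tax multiplier is −c × k ≈ −3.862, so ΔY = k × (−c·ΔT) = (−$165.032 billion) / 0.218 ≈ −$757 billion.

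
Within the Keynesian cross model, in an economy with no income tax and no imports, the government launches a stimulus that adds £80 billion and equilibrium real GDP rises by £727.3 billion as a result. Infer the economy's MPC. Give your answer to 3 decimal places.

Implied spending multiplier k = ΔY/ΔG = 727.3/80 ≈ 9.0913.
Since k = 1/(1 − MPC), MPC = 1 − 1/k = 1 − ΔG/ΔY = 1 − 80/727.3 ≈ 0.890.

0.890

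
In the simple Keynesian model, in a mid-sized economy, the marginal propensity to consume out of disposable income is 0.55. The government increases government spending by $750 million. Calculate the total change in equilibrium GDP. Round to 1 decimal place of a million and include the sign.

Spending multiplier = 1/(1 − MPC) = 1/(1 − 0.55) = 1/0.45 ≈ 2.222.
ΔY = k × ΔG = (+$750 million) / 0.45 ≈ +$1,666.7 million.

+$1,666.7 million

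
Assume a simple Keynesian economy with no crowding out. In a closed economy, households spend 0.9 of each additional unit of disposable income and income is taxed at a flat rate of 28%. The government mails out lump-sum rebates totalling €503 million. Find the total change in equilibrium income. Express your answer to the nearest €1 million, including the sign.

+€1,286 million

A lump-sum tax change of −€503 million shifts disposable income by +€503 million; first-round consumption changes by −c × ΔT = −0.9 × (−€503 million) = +€452.7 million.
Expenditure multiplier = 1/(1 − c(1−t)) = 1/(1 − 0.9×0.72) = 1/0.352 ≈ 2.841.
The tax multiplier is −c × k ≈ −2.557, so ΔY = k × (−c·ΔT) = (+€452.7 million) / 0.352 ≈ +€1,286 million.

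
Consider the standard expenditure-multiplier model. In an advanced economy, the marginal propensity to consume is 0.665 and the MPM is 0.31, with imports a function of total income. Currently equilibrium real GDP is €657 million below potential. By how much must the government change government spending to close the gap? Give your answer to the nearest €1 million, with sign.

+€424 million

Spending multiplier = 1/(1 − c + m) = 1/(1 − 0.665 + 0.31) = 1/0.645 ≈ 1.55.
Need ΔY = +€657 million, so ΔG = ΔY/k = (+€657 million) × 0.645 ≈ +€424 million.
The government should increase government spending by €424 million.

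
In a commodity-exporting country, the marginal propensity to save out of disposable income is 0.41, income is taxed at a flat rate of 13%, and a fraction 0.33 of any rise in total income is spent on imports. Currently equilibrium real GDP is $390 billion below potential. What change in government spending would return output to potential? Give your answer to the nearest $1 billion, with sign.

MPC = 1 − MPS = 1 − 0.41 = 0.59.
Spending multiplier = 1/(1 − c(1−t) + m) = 1/(1 − 0.59×0.87 + 0.33) = 1/0.8167 ≈ 1.224.
Need ΔY = +$390 billion, so ΔG = ΔY/k = (+$390 billion) × 0.8167 ≈ +$319 billion.
The government should increase government spending by $319 billion.

+$319 billion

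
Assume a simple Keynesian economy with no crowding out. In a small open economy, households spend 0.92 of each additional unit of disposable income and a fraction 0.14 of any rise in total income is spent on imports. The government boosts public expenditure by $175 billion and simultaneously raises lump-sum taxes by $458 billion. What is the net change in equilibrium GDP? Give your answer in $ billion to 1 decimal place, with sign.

−$1,119.8 billion

Expenditure multiplier = 1/(1 − c + m) = 1/(1 − 0.92 + 0.14) = 1/0.22 ≈ 4.545.
ΔG contributes k·ΔG = (+$175 billion) / 0.22 ≈ +$795.5 billion.
ΔT of +$458 billion changes first-round spending by −c·ΔT = −$421.36 billion, contributing k·(−c·ΔT) = (−$421.36 billion) / 0.22 ≈ −$1,915.3 billion.
Net ΔY = k(ΔG − c·ΔT) = (−$246.36 billion) / 0.22 ≈ −$1,119.8 billion.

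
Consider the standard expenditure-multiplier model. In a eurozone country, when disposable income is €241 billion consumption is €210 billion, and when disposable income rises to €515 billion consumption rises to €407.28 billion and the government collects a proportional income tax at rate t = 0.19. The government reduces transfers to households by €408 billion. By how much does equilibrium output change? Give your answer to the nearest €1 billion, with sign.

MPC = ΔC/ΔYd = (407.28 − 210)/(515 − 241) = 197.28/274 = 0.72.
The transfer change shifts disposable income by −€408 billion, so first-round consumption changes by c·ΔTR = 0.72 × (−€408 billion) = −€293.76 billion.
Expenditure multiplier = 1/(1 − c(1−t)) = 1/(1 − 0.72×0.81) = 1/0.4168 ≈ 2.399.
The transfer multiplier is c × k ≈ 1.727, so ΔY = k × (c·ΔTR) = (−€293.76 billion) / 0.4168 ≈ −€705 billion.

−€705 billion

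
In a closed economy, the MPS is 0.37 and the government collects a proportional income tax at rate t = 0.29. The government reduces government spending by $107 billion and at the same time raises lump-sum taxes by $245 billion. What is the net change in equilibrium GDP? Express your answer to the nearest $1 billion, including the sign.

MPC = 1 − MPS = 1 − 0.37 = 0.63.
Expenditure multiplier = 1/(1 − c(1−t)) = 1/(1 − 0.63×0.71) = 1/0.5527 ≈ 1.809.
ΔG contributes k·ΔG = (−$107 billion) / 0.5527 ≈ −$193.6 billion.
ΔT of +$245 billion changes first-round spending by −c·ΔT = −$154.35 billion, contributing k·(−c·ΔT) = (−$154.35 billion) / 0.5527 ≈ −$279.3 billion.
Net ΔY = k(ΔG − c·ΔT) = (−$261.35 billion) / 0.5527 ≈ −$473 billion.

−$473 billion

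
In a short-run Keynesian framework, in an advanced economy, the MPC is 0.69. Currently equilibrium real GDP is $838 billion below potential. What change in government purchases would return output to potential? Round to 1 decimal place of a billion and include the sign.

Spending multiplier = 1/(1 − MPC) = 1/(1 − 0.69) = 1/0.31 ≈ 3.226.
Need ΔY = +$838 billion, so ΔG = ΔY/k = (+$838 billion) × 0.31 ≈ +$259.8 billion.
The government should increase government purchases by $259.8 billion.

+$259.8 billion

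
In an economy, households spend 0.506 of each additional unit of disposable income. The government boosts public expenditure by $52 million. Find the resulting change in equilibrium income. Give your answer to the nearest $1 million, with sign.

Government-spending multiplier = 1/(1 − MPC) = 1/(1 − 0.506) = 1/0.494 ≈ 2.024.
ΔY = k × ΔG = (+$52 million) / 0.494 ≈ +$105 million.

+$105 million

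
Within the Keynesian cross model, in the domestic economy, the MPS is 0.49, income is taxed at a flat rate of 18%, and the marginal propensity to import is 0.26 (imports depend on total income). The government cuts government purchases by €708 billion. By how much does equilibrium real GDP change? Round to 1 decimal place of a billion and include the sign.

−€841.1 billion

MPC = 1 − MPS = 1 − 0.49 = 0.51.
Expenditure multiplier = 1/(1 − c(1−t) + m) = 1/(1 − 0.51×0.82 + 0.26) = 1/0.8418 ≈ 1.188.
ΔY = k × ΔG = (−€708 billion) / 0.8418 ≈ −€841.1 billion.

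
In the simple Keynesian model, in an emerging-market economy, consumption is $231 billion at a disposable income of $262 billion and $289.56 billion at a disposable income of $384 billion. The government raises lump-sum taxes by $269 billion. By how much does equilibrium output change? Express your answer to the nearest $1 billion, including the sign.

−$248 billion

MPC = ΔC/ΔYd = (289.56 − 231)/(384 − 262) = 58.56/122 = 0.48.
A lump-sum tax change of +$269 billion shifts disposable income by −$269 billion; first-round consumption changes by −c × ΔT = −0.48 × (+$269 billion) = −$129.12 billion.
Expenditure multiplier = 1/(1 − MPC) = 1/(1 − 0.48) = 1/0.52 ≈ 1.923.
The tax multiplier is −c × k ≈ −0.923, so ΔY = k × (−c·ΔT) = (−$129.12 billion) / 0.52 ≈ −$248 billion.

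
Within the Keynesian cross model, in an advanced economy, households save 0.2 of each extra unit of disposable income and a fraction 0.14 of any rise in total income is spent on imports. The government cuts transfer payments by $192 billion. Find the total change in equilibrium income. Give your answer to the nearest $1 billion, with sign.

MPC = 1 − MPS = 1 − 0.2 = 0.8.
The transfer change shifts disposable income by −$192 billion, so first-round consumption changes by c·ΔTR = 0.8 × (−$192 billion) = −$153.6 billion.
Expenditure multiplier = 1/(1 − c + m) = 1/(1 − 0.8 + 0.14) = 1/0.34 ≈ 2.941.
The transfer multiplier is c × k ≈ 2.353, so ΔY = k × (c·ΔTR) = (−$153.6 billion) / 0.34 ≈ −$452 billion.

−$452 billion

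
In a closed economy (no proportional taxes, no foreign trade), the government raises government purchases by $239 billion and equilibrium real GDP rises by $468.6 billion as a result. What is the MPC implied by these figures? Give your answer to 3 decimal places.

0.490

Implied spending multiplier k = ΔY/ΔG = 468.6/239 ≈ 1.9607.
Since k = 1/(1 − MPC), MPC = 1 − 1/k = 1 − ΔG/ΔY = 1 − 239/468.6 ≈ 0.490.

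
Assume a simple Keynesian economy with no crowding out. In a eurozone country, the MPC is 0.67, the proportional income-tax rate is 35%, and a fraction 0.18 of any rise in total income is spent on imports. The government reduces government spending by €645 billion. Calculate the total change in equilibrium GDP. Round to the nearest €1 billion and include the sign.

Government-spending multiplier = 1/(1 − c(1−t) + m) = 1/(1 − 0.67×0.65 + 0.18) = 1/0.7445 ≈ 1.343.
ΔY = k × ΔG = (−€645 billion) / 0.7445 ≈ −€866 billion.

−€866 billion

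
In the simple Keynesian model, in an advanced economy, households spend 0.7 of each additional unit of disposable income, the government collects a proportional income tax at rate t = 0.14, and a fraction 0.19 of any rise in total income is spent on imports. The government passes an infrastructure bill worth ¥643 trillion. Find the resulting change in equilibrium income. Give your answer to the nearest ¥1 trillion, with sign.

+¥1,094 trillion

Government-spending multiplier = 1/(1 − c(1−t) + m) = 1/(1 − 0.7×0.86 + 0.19) = 1/0.588 ≈ 1.701.
ΔY = k × ΔG = (+¥643 trillion) / 0.588 ≈ +¥1,094 trillion.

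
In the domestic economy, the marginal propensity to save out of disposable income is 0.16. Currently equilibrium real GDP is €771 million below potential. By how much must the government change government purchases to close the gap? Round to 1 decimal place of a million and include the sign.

+€123.4 million

MPC = 1 − MPS = 1 − 0.16 = 0.84.
Spending multiplier = 1/(1 − MPC) = 1/(1 − 0.84) = 1/0.16 = 6.25.
Need ΔY = +€771 million, so ΔG = ΔY/k = (+€771 million) × 0.16 ≈ +€123.4 million.
The government should increase government purchases by €123.4 million.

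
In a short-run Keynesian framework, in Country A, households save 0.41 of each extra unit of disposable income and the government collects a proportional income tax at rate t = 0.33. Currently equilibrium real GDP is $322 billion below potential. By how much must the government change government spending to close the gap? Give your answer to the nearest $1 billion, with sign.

+$195 billion

MPC = 1 − MPS = 1 − 0.41 = 0.59.
Spending multiplier = 1/(1 − c(1−t)) = 1/(1 − 0.59×0.67) = 1/0.6047 ≈ 1.654.
Need ΔY = +$322 billion, so ΔG = ΔY/k = (+$322 billion) × 0.6047 ≈ +$195 billion.
The government should increase government spending by $195 billion.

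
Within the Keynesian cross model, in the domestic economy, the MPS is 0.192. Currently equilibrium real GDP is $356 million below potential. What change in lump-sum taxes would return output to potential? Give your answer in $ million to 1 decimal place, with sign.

MPC = 1 − MPS = 1 − 0.192 = 0.808.
Spending multiplier = 1/(1 − MPC) = 1/(1 − 0.808) = 1/0.192 ≈ 5.208.
Tax multiplier = −c·k = −0.808/0.192 ≈ −4.208. Need ΔY = +$356 million, so ΔT = ΔY/(−c·k) = −(+$356 million) × 0.192 / 0.808 ≈ −$84.6 million.
The government should cut lump-sum taxes by $84.6 million.

−$84.6 million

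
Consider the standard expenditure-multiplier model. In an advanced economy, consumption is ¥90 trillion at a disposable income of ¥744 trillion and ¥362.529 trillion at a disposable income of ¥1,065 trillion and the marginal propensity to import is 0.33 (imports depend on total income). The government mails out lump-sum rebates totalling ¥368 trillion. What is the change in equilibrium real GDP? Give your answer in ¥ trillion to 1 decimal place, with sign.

MPC = ΔC/ΔYd = (362.529 − 90)/(1,065 − 744) = 272.529/321 = 0.849.
A lump-sum tax change of −¥368 trillion shifts disposable income by +¥368 trillion; first-round consumption changes by −c × ΔT = −0.849 × (−¥368 trillion) = +¥312.432 trillion.
Expenditure multiplier = 1/(1 − c + m) = 1/(1 − 0.849 + 0.33) = 1/0.481 ≈ 2.079.
The tax multiplier is −c × k ≈ −1.765, so ΔY = k × (−c·ΔT) = (+¥312.432 trillion) / 0.481 ≈ +¥649.5 trillion.

+¥649.5 trillion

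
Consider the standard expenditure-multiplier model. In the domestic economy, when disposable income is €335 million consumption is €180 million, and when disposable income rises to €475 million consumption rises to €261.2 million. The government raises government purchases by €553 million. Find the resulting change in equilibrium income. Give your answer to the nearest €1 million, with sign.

MPC = ΔC/ΔYd = (261.2 − 180)/(475 − 335) = 81.2/140 = 0.58.
Government-spending multiplier = 1/(1 − MPC) = 1/(1 − 0.58) = 1/0.42 ≈ 2.381.
ΔY = k × ΔG = (+€553 million) / 0.42 ≈ +€1,317 million.

+€1,317 million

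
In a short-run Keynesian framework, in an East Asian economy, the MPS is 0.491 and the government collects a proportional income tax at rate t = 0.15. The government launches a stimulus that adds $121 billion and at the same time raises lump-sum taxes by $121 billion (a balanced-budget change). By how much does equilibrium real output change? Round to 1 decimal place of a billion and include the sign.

MPC = 1 − MPS = 1 − 0.491 = 0.509.
Expenditure multiplier = 1/(1 − c(1−t)) = 1/(1 − 0.509×0.85) = 1/0.56735 ≈ 1.763.
ΔG contributes k·ΔG = (+$121 billion) / 0.56735 ≈ +$213.3 billion.
ΔT of +$121 billion changes first-round spending by −c·ΔT = −$61.589 billion, contributing k·(−c·ΔT) = (−$61.589 billion) / 0.56735 ≈ −$108.6 billion.
Net ΔY = k(ΔG − c·ΔT) = (+$59.411 billion) / 0.56735 ≈ +$104.7 billion.

+$104.7 billion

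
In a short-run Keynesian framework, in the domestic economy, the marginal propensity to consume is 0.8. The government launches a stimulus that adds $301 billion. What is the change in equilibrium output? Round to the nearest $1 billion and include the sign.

+$1,505 billion

Government-spending multiplier = 1/(1 − MPC) = 1/(1 − 0.8) = 1/0.2 = 5.
ΔY = k × ΔG = (+$301 billion) / 0.2 = +$1,505 billion.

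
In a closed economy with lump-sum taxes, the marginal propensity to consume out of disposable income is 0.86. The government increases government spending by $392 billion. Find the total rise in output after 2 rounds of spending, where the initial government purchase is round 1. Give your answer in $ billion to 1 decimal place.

$729.1 billion

Round 1 adds ΔG = $392 billion; each later round is MPC = 0.86 times the previous.
After 2 rounds: 392 + 337.12 = ΔG·(1 − c^2)/(1 − c) = 392 × (1 − 0.7396)/0.14 ≈ $729.1 billion.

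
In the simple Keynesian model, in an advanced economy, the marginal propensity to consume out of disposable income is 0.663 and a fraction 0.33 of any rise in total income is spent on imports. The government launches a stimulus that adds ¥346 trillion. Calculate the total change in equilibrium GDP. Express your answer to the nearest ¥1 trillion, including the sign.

+¥519 trillion

Government-spending multiplier = 1/(1 − c + m) = 1/(1 − 0.663 + 0.33) = 1/0.667 ≈ 1.499.
ΔY = k × ΔG = (+¥346 trillion) / 0.667 ≈ +¥519 trillion.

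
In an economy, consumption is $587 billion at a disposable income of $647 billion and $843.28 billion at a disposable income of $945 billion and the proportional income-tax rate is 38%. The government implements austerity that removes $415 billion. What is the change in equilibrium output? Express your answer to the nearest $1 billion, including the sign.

−$889 billion

MPC = ΔC/ΔYd = (843.28 − 587)/(945 − 647) = 256.28/298 = 0.86.
Spending multiplier = 1/(1 − c(1−t)) = 1/(1 − 0.86×0.62) = 1/0.4668 ≈ 2.142.
ΔY = k × ΔG = (−$415 billion) / 0.4668 ≈ −$889 billion.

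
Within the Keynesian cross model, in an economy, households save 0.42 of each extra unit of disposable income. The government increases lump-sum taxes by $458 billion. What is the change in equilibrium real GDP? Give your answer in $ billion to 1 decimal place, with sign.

MPC = 1 − MPS = 1 − 0.42 = 0.58.
A lump-sum tax change of +$458 billion shifts disposable income by −$458 billion; first-round consumption changes by −c × ΔT = −0.58 × (+$458 billion) = −$265.64 billion.
Expenditure multiplier = 1/(1 − MPC) = 1/(1 − 0.58) = 1/0.42 ≈ 2.381.
The tax multiplier is −c × k ≈ −1.381, so ΔY = k × (−c·ΔT) = (−$265.64 billion) / 0.42 ≈ −$632.5 billion.

−$632.5 billion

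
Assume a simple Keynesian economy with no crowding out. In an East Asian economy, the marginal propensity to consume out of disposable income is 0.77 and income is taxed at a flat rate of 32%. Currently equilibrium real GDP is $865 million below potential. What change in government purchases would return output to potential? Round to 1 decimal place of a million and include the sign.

Spending multiplier = 1/(1 − c(1−t)) = 1/(1 − 0.77×0.68) = 1/0.4764 ≈ 2.099.
Need ΔY = +$865 million, so ΔG = ΔY/k = (+$865 million) × 0.4764 ≈ +$412.1 million.
The government should increase government purchases by $412.1 million.

+$412.1 million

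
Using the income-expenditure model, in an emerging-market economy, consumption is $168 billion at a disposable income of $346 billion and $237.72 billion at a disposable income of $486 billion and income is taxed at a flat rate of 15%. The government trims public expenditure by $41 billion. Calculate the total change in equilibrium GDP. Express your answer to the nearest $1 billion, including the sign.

MPC = ΔC/ΔYd = (237.72 − 168)/(486 − 346) = 69.72/140 = 0.498.
Spending multiplier = 1/(1 − c(1−t)) = 1/(1 − 0.498×0.85) = 1/0.5767 ≈ 1.734.
ΔY = k × ΔG = (−$41 billion) / 0.5767 ≈ −$71 billion.

−$71 billion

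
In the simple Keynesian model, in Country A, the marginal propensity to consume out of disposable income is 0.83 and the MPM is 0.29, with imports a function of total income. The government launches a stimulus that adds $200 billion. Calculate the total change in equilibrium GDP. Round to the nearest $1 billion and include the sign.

Government-spending multiplier = 1/(1 − c + m) = 1/(1 − 0.83 + 0.29) = 1/0.46 ≈ 2.174.
ΔY = k × ΔG = (+$200 billion) / 0.46 ≈ +$435 billion.

+$435 billion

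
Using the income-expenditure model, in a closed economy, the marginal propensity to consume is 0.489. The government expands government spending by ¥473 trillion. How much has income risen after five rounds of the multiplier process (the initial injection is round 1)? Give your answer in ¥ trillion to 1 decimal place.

¥899.8 trillion

Round 1 adds ΔG = ¥473 trillion; each later round is MPC = 0.489 times the previous.
After 5 rounds: 473 + 231.297 + 113.104233 + 55.307969937 + 27.045597299193 = ΔG·(1 − c^5)/(1 − c) = 473 × (1 − 0.027960458941449)/0.511 ≈ ¥899.8 trillion.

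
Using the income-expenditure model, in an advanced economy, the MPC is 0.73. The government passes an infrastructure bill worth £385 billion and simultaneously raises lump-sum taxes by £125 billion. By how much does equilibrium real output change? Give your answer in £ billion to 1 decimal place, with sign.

Expenditure multiplier = 1/(1 − MPC) = 1/(1 − 0.73) = 1/0.27 ≈ 3.704.
ΔG contributes k·ΔG = (+£385 billion) / 0.27 ≈ +£1,425.9 billion.
ΔT of +£125 billion changes first-round spending by −c·ΔT = −£91.25 billion, contributing k·(−c·ΔT) = (−£91.25 billion) / 0.27 ≈ −£338 billion.
Net ΔY = k(ΔG − c·ΔT) = (+£293.75 billion) / 0.27 ≈ +£1,088 billion.

+£1,088.0 billion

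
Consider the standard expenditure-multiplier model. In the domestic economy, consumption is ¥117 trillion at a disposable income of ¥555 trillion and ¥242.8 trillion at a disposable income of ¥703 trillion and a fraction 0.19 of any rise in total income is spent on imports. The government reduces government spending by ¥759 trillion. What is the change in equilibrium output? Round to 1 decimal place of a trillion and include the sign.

−¥2,232.4 trillion

MPC = ΔC/ΔYd = (242.8 − 117)/(703 − 555) = 125.8/148 = 0.85.
Spending multiplier = 1/(1 − c + m) = 1/(1 − 0.85 + 0.19) = 1/0.34 ≈ 2.941.
ΔY = k × ΔG = (−¥759 trillion) / 0.34 ≈ −¥2,232.4 trillion.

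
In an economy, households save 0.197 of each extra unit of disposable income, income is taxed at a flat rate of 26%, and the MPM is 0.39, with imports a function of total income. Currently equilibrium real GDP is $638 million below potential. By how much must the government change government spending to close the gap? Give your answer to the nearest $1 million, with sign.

+$508 million

MPC = 1 − MPS = 1 − 0.197 = 0.803.
Spending multiplier = 1/(1 − c(1−t) + m) = 1/(1 − 0.803×0.74 + 0.39) = 1/0.79578 ≈ 1.257.
Need ΔY = +$638 million, so ΔG = ΔY/k = (+$638 million) × 0.79578 ≈ +$508 million.
The government should increase government spending by $508 million.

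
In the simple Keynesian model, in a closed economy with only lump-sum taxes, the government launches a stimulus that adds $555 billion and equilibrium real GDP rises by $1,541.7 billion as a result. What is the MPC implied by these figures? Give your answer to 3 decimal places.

0.640

Implied spending multiplier k = ΔY/ΔG = 1,541.7/555 ≈ 2.7778.
Since k = 1/(1 − MPC), MPC = 1 − 1/k = 1 − ΔG/ΔY = 1 − 555/1,541.7 ≈ 0.640.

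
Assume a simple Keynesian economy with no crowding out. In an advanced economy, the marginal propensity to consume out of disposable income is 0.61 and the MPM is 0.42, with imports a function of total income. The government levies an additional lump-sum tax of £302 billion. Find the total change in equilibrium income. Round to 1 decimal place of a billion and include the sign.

A lump-sum tax change of +£302 billion shifts disposable income by −£302 billion; first-round consumption changes by −c × ΔT = −0.61 × (+£302 billion) = −£184.22 billion.
Expenditure multiplier = 1/(1 − c + m) = 1/(1 − 0.61 + 0.42) = 1/0.81 ≈ 1.235.
The tax multiplier is −c × k ≈ −0.753, so ΔY = k × (−c·ΔT) = (−£184.22 billion) / 0.81 ≈ −£227.4 billion.

−£227.4 billion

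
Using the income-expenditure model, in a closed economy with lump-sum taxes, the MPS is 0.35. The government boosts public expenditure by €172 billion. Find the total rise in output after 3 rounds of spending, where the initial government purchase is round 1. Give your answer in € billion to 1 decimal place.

MPC = 1 − MPS = 1 − 0.35 = 0.65.
Round 1 adds ΔG = €172 billion; each later round is MPC = 0.65 times the previous.
After 3 rounds: 172 + 111.8 + 72.67 = ΔG·(1 − c^3)/(1 − c) = 172 × (1 − 0.274625)/0.35 ≈ €356.5 billion.

€356.5 billion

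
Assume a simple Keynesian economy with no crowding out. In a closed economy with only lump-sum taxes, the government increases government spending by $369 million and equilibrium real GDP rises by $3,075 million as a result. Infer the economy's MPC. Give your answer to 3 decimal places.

Implied spending multiplier k = ΔY/ΔG = 3,075/369 ≈ 8.3333.
Since k = 1/(1 − MPC), MPC = 1 − 1/k = 1 − ΔG/ΔY = 1 − 369/3,075 = 0.880.

0.880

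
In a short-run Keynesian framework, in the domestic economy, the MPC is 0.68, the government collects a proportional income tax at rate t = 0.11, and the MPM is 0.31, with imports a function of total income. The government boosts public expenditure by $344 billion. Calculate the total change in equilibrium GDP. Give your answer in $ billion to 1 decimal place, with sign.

+$488.1 billion

Government-spending multiplier = 1/(1 − c(1−t) + m) = 1/(1 − 0.68×0.89 + 0.31) = 1/0.7048 ≈ 1.419.
ΔY = k × ΔG = (+$344 billion) / 0.7048 ≈ +$488.1 billion.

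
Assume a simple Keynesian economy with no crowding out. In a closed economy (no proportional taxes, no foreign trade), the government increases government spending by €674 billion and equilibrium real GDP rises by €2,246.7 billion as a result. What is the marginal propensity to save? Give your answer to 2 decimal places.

Implied spending multiplier k = ΔY/ΔG = 2,246.7/674 ≈ 3.3334.
Since k = 1/(1 − MPC), MPC = 1 − 1/k = 1 − ΔG/ΔY = 1 − 674/2,246.7 ≈ 0.70.
MPS = 1 − MPC = 0.30.

0.30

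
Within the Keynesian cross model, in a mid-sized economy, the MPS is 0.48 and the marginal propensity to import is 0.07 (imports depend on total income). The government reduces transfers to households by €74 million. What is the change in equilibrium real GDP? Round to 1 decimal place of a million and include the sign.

−€70.0 million

MPC = 1 − MPS = 1 − 0.48 = 0.52.
The transfer change shifts disposable income by −€74 million, so first-round consumption changes by c·ΔTR = 0.52 × (−€74 million) = −€38.48 million.
Expenditure multiplier = 1/(1 − c + m) = 1/(1 − 0.52 + 0.07) = 1/0.55 ≈ 1.818.
The transfer multiplier is c × k ≈ 0.945, so ΔY = k × (c·ΔTR) = (−€38.48 million) / 0.55 ≈ −€70 million.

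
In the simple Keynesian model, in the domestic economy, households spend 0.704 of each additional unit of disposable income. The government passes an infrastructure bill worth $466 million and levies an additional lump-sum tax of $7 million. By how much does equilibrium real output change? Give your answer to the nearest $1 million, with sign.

Expenditure multiplier = 1/(1 − MPC) = 1/(1 − 0.704) = 1/0.296 ≈ 3.378.
ΔG contributes k·ΔG = (+$466 million) / 0.296 ≈ +$1,574.3 million.
ΔT of +$7 million changes first-round spending by −c·ΔT = −$4.928 million, contributing k·(−c·ΔT) = (−$4.928 million) / 0.296 ≈ −$16.6 million.
Net ΔY = k(ΔG − c·ΔT) = (+$461.072 million) / 0.296 ≈ +$1,558 million.

+$1,558 million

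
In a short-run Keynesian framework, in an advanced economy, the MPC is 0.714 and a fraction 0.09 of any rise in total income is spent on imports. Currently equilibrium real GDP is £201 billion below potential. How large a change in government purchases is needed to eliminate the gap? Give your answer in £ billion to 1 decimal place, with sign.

+£75.6 billion

Spending multiplier = 1/(1 − c + m) = 1/(1 − 0.714 + 0.09) = 1/0.376 ≈ 2.66.
Need ΔY = +£201 billion, so ΔG = ΔY/k = (+£201 billion) × 0.376 ≈ +£75.6 billion.
The government should increase government purchases by £75.6 billion.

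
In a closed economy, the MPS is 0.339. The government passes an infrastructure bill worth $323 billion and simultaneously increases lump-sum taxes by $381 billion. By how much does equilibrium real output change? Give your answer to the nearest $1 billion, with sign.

MPC = 1 − MPS = 1 − 0.339 = 0.661.
Expenditure multiplier = 1/(1 − MPC) = 1/(1 − 0.661) = 1/0.339 ≈ 2.95.
ΔG contributes k·ΔG = (+$323 billion) / 0.339 ≈ +$952.8 billion.
ΔT of +$381 billion changes first-round spending by −c·ΔT = −$251.841 billion, contributing k·(−c·ΔT) = (−$251.841 billion) / 0.339 ≈ −$742.9 billion.
Net ΔY = k(ΔG − c·ΔT) = (+$71.159 billion) / 0.339 ≈ +$210 billion.

+$210 billion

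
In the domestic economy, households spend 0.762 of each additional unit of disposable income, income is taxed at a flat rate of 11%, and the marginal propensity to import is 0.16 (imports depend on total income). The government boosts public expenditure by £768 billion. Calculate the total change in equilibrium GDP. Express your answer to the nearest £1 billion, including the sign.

+£1,594 billion

Government-spending multiplier = 1/(1 − c(1−t) + m) = 1/(1 − 0.762×0.89 + 0.16) = 1/0.48182 ≈ 2.075.
ΔY = k × ΔG = (+£768 billion) / 0.48182 ≈ +£1,594 billion.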